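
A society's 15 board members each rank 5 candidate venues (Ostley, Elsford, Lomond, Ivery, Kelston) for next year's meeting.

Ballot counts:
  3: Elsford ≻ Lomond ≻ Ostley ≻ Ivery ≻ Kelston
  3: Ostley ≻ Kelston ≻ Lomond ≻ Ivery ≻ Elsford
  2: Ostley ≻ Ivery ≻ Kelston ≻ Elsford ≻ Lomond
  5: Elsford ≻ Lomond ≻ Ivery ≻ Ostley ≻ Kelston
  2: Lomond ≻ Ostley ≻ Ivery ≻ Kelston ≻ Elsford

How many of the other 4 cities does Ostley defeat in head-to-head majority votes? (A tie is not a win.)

Ostley against each rival (15 organisers):
Ostley vs Elsford: 3+2+2 = 7 for Ostley, 8 for Elsford — Elsford by 8–7.
Ostley–Lomond: Lomond 10–5.
Ostley vs Ivery: Ostley wins 10–5.
Ostley–Kelston: Ostley 15–0.
Ostley beats Ivery, Kelston; loses to Elsford, Lomond — 2 pairwise wins.

2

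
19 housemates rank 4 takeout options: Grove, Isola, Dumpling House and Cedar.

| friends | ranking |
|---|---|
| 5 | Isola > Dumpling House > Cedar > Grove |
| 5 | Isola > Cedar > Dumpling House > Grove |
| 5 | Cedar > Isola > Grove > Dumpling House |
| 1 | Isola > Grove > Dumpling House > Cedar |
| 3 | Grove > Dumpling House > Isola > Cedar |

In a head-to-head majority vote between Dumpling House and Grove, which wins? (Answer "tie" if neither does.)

Dumpling House

Ballots ranking Dumpling House above Grove: 5 + 5 = 10.
Ballots ranking Grove above Dumpling House: 19 − 10 = 9.
Dumpling House wins the head-to-head 10–9.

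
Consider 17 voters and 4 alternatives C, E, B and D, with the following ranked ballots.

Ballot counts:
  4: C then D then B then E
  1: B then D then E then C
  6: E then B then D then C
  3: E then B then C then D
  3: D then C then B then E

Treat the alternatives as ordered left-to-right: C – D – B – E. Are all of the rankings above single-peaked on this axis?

no

Axis positions: C=1, D=2, B=3, E=4.
Faction 1 (peak C at position 1): ranking walks positions 1-2-3-4, expanding outward from the peak — single-peaked.
Faction 2 (peak B at position 3): ranking walks positions 3-2-4-1, expanding outward from the peak — single-peaked.
Faction 3 (peak E at position 4): ranking walks positions 4-3-2-1, expanding outward from the peak — single-peaked.
Faction 4: ranking walks positions 4-3-1-2; C is ranked above D even though D lies between C and the peak E on the axis — preferences dip and rise again. Not single-peaked.
Faction 5 (peak D at position 2): ranking walks positions 2-1-3-4, expanding outward from the peak — single-peaked.
Faction 4 violates single-peakedness, so the profile is not single-peaked on this axis.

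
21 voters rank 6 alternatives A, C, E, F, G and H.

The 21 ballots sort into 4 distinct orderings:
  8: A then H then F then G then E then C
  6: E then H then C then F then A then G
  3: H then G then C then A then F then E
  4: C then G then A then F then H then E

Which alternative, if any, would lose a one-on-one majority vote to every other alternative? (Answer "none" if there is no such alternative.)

none

Pairwise majorities:
A vs C: C wins 13–8.
A vs E: A wins 15–6.
A vs F: A wins 15–6.
A vs G: 14 to 7, A.
A vs H: 12 to 9, A.
C vs E: 7 to 14, E.
C vs F: C is ranked higher on 6+3+4 = 13 ballots, F on 8. C wins 13–8.
C vs G: C is ranked higher on 6+4 = 10 ballots, G on 11. G wins 11–10.
C vs H: C is ranked higher on 4 ballots, H on 17. H wins 17–4.
E vs F: F wins 15–6.
E vs G: 6 for E, 15 for G — G by 15–6.
E vs H: E is ranked higher on 6 ballots, H on 15. H wins 15–6.
F vs G: F wins 14–7.
F vs H: F is ranked higher on 4 ballots, H on 17. H wins 17–4.
G vs H: H, 17–4.
No alternative is winless: A beats E; C beats A; E beats C; F beats E; G beats C; H beats C. There is no Condorcet loser.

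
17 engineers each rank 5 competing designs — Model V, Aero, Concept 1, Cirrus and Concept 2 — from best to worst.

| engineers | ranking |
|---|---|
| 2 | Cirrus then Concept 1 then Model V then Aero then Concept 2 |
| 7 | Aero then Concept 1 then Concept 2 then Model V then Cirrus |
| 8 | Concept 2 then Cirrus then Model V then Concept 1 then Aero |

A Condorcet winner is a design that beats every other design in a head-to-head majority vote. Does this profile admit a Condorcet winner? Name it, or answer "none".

Pairwise majorities:
Model V vs Aero: Model V, 10–7.
Model V vs Concept 1: Concept 1 wins 9–8.
Model V–Cirrus: Cirrus 10–7.
Model V vs Concept 2: Concept 2 wins 15–2.
Aero vs Concept 1: Concept 1, 10–7.
Aero vs Cirrus: Cirrus wins 10–7.
Aero vs Concept 2: Aero, 9–8.
Concept 1 vs Cirrus: Cirrus wins 10–7.
Concept 1–Concept 2: Concept 1 9–8.
Cirrus–Concept 2: Concept 2 15–2.
Each design drops at least one matchup (Model V loses to Concept 1; Aero loses to Model V; Concept 1 loses to Cirrus; Cirrus loses to Concept 2; Concept 2 loses to Aero); the cycle Model V → Aero → Concept 2 → Model V rules out a Condorcet winner.

none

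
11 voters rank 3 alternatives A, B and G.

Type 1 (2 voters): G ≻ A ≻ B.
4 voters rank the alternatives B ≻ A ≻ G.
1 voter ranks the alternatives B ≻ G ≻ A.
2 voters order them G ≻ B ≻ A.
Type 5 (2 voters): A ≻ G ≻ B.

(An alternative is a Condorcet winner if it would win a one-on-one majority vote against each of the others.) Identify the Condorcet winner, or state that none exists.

Head-to-head results (11 voters):
A–B: B 7–4.
A vs G: A wins 6–5.
B vs G: 5 to 6, G.
No alternative is unbeaten: A loses to B; B loses to G; G loses to A. In particular A > G > B > A is a majority cycle — no Condorcet winner exists.

none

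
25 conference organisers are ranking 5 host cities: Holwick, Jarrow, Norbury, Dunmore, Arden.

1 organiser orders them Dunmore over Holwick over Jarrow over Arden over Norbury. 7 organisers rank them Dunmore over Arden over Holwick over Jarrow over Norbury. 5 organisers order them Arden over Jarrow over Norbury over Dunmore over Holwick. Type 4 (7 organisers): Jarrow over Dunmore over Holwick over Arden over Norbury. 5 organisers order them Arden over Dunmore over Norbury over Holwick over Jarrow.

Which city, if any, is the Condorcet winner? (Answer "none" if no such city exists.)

Dunmore

Pairwise majorities:
Holwick vs Jarrow: 1+7+5 = 13 for Holwick, 12 for Jarrow — Holwick by 13–12.
Holwick vs Norbury: Holwick is ranked higher on 1+7+7 = 15 ballots, Norbury on 10. Holwick wins 15–10.
Holwick vs Dunmore: Holwick is ranked higher on 0 ballots, Dunmore on 25. Dunmore wins 25–0.
Holwick vs Arden: Holwick is ranked higher on 1+7 = 8 ballots, Arden on 17. Arden wins 17–8.
Jarrow vs Norbury: Jarrow preferred on 1+7+5+7 = 20 ballots; Jarrow wins 20–5.
Jarrow vs Dunmore: Jarrow preferred on 5+7 = 12 ballots; Dunmore wins 13–12.
Jarrow vs Arden: 1+7 = 8 for Jarrow, 17 for Arden — Arden by 17–8.
Norbury vs Dunmore: Norbury is ranked higher on 5 ballots, Dunmore on 20. Dunmore wins 20–5.
Norbury vs Arden: 0 to 25, Arden.
Dunmore vs Arden: 1+7+7 = 15 for Dunmore, 10 for Arden — Dunmore by 15–10.
Only Dunmore has no losses; Dunmore is the Condorcet winner.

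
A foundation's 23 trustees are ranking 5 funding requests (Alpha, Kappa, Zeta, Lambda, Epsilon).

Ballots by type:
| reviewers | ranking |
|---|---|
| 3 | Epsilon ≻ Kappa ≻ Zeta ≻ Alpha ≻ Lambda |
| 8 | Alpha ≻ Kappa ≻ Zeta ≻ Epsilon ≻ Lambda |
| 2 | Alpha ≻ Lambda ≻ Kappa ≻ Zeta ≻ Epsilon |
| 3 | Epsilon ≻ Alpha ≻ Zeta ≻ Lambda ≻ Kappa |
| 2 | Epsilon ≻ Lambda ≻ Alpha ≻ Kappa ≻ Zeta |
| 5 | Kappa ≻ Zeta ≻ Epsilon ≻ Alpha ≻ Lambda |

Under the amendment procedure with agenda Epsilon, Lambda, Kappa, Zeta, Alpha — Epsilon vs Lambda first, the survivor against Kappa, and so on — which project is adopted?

Round 1: Epsilon vs Lambda — 21–2, Epsilon advances.
Round 2: Epsilon vs Kappa — 8–15, Kappa advances.
Round 3: Kappa vs Zeta — 20–3, Kappa advances.
Round 4: Kappa vs Alpha — 8–15, Alpha advances.
The agenda winner is Alpha.

Alpha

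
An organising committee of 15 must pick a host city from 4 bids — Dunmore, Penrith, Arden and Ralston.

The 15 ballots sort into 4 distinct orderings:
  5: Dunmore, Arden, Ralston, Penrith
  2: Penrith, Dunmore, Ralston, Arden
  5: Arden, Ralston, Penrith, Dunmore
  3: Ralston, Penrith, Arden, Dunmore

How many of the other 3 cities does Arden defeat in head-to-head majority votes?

Arden against each rival (15 organisers):
Arden vs Dunmore: 8 to 7, Arden.
Arden vs Penrith: Arden, 10–5.
Arden vs Ralston: Arden is ranked higher on 5+5 = 10 ballots, Ralston on 5. Arden wins 10–5.
Arden beats Dunmore, Penrith, Ralston — 3 pairwise wins.

3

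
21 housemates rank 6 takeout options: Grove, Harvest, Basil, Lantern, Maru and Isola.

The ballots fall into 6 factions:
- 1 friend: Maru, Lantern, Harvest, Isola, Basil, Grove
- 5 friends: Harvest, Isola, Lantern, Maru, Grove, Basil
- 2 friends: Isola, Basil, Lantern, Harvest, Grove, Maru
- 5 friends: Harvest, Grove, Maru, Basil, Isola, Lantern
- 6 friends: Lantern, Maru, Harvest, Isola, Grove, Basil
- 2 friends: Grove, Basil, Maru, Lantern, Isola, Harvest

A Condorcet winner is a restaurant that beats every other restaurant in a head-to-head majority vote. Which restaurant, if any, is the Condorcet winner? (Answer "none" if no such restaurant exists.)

none

Pairwise majorities:
Grove vs Harvest: Harvest, 19–2.
Grove vs Basil: Grove, 18–3.
Grove vs Lantern: Lantern wins 14–7.
Grove vs Maru: Maru, 12–9.
Grove vs Isola: Isola, 14–7.
Harvest vs Basil: Harvest, 17–4.
Harvest vs Lantern: Lantern, 11–10.
Harvest–Maru: Harvest 12–9.
Harvest vs Isola: Harvest wins 17–4.
Basil vs Lantern: Lantern, 12–9.
Basil vs Maru: Maru, 17–4.
Basil vs Isola: Isola, 14–7.
Lantern vs Maru: Lantern, 13–8.
Lantern vs Isola: Isola wins 12–9.
Maru vs Isola: Maru, 14–7.
No restaurant is unbeaten: Grove loses to Harvest; Harvest loses to Lantern; Basil loses to Grove; Lantern loses to Isola; Maru loses to Harvest; Isola loses to Harvest. In particular Harvest beats Isola beats Lantern beats Harvest is a majority cycle — no Condorcet winner exists.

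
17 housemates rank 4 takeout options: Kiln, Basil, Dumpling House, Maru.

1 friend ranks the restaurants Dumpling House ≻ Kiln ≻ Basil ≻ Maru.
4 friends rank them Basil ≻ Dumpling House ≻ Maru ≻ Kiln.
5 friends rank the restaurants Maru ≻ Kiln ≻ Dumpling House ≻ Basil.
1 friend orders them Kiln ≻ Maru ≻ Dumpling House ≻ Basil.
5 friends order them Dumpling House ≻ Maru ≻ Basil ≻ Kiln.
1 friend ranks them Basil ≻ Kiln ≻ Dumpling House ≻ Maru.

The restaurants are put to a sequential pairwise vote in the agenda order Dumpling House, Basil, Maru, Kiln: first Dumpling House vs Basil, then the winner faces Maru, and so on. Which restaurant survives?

Round 1: Dumpling House vs Basil — 12–5, Dumpling House advances.
Round 2: Dumpling House vs Maru — 11–6, Dumpling House advances.
Round 3: Dumpling House vs Kiln — 10–7, Dumpling House advances.
Dumpling House survives the agenda.

Dumpling House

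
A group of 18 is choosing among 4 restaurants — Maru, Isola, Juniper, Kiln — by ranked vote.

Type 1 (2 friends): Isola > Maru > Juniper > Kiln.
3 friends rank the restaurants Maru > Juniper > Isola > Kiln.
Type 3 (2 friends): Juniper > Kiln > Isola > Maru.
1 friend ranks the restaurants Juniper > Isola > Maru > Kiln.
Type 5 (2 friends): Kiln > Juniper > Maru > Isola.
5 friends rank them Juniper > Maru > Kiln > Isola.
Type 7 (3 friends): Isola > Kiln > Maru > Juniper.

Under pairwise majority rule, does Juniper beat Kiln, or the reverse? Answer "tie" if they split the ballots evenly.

Ballots ranking Juniper above Kiln: 2 + 3 + 2 + 1 + 5 = 13.
Ballots ranking Kiln above Juniper: 18 − 13 = 5.
Juniper wins the head-to-head 13–5.

Juniper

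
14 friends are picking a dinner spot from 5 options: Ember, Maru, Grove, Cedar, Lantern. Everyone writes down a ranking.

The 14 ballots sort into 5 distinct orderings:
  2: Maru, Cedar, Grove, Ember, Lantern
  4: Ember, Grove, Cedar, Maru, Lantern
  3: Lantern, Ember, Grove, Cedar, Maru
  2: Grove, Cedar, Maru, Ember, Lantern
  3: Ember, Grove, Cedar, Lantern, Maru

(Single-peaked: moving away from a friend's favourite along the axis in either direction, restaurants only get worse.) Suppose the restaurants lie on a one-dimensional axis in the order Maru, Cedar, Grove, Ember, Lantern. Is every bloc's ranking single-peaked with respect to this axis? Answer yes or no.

Axis positions: Maru=1, Cedar=2, Grove=3, Ember=4, Lantern=5.
Bloc 1 (peak Maru at position 1): ranking walks positions 1-2-3-4-5, expanding outward from the peak — single-peaked.
Bloc 2 (peak Ember at position 4): ranking walks positions 4-3-2-1-5, expanding outward from the peak — single-peaked.
Bloc 3 (peak Lantern at position 5): ranking walks positions 5-4-3-2-1, expanding outward from the peak — single-peaked.
Bloc 4 (peak Grove at position 3): ranking walks positions 3-2-1-4-5, expanding outward from the peak — single-peaked.
Bloc 5 (peak Ember at position 4): ranking walks positions 4-3-2-5-1, expanding outward from the peak — single-peaked.
Every ranking is single-peaked on this axis.

yes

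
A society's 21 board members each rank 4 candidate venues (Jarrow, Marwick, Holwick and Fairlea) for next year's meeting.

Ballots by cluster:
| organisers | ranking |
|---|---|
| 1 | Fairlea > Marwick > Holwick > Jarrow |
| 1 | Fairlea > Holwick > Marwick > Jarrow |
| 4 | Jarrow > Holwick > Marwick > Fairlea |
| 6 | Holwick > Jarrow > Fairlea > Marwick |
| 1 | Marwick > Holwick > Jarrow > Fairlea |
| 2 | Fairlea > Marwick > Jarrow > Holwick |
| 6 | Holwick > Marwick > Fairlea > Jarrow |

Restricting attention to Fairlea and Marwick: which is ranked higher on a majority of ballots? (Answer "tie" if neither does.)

Ballots ranking Fairlea above Marwick: 1 + 1 + 6 + 2 = 10.
Ballots ranking Marwick above Fairlea: 21 − 10 = 11.
Marwick wins the head-to-head 11–10.

Marwick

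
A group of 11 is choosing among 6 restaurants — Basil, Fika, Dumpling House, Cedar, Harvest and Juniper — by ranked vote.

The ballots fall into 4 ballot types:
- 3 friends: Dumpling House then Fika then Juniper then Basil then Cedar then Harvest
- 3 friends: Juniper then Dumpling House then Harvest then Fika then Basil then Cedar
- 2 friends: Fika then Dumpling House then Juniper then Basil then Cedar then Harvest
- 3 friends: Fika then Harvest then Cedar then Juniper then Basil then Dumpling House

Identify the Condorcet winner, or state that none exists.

Pairwise majorities:
Basil vs Fika: Basil preferred on 0 ballots; Fika wins 11–0.
Basil vs Dumpling House: Dumpling House, 8–3.
Basil vs Cedar: Basil, 8–3.
Basil vs Harvest: 3+2 = 5 for Basil, 6 for Harvest — Harvest by 6–5.
Basil vs Juniper: Juniper wins 11–0.
Fika vs Dumpling House: Fika preferred on 2+3 = 5 ballots; Dumpling House wins 6–5.
Fika vs Cedar: 3+3+2+3 = 11 for Fika, 0 for Cedar — Fika by 11–0.
Fika–Harvest: Fika 8–3.
Fika vs Juniper: Fika wins 8–3.
Dumpling House vs Cedar: Dumpling House is ranked higher on 3+3+2 = 8 ballots, Cedar on 3. Dumpling House wins 8–3.
Dumpling House vs Harvest: Dumpling House preferred on 3+3+2 = 8 ballots; Dumpling House wins 8–3.
Dumpling House vs Juniper: Juniper, 6–5.
Cedar vs Harvest: Harvest, 6–5.
Cedar–Juniper: Juniper 8–3.
Harvest vs Juniper: Harvest is ranked higher on 3 ballots, Juniper on 8. Juniper wins 8–3.
No restaurant is unbeaten: Basil loses to Fika; Fika loses to Dumpling House; Dumpling House loses to Juniper; Cedar loses to Basil; Harvest loses to Fika; Juniper loses to Fika. In particular Fika → Juniper → Dumpling House → Fika is a majority cycle — no Condorcet winner exists.

none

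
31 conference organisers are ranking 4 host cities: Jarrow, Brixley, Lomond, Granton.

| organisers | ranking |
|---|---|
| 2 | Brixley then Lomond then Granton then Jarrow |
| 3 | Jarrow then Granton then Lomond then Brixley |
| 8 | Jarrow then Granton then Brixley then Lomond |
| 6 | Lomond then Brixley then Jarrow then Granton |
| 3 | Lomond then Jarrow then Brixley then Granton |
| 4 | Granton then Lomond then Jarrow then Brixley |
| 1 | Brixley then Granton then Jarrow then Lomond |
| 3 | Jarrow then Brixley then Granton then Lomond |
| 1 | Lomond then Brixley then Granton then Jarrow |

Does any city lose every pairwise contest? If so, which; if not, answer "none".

none

Pairwise majorities:
Jarrow–Brixley: Jarrow 21–10.
Jarrow vs Lomond: 3+8+1+3 = 15 for Jarrow, 16 for Lomond — Lomond by 16–15.
Jarrow vs Granton: Jarrow preferred on 3+8+6+3+3 = 23 ballots; Jarrow wins 23–8.
Brixley–Lomond: Lomond 17–14.
Brixley vs Granton: Brixley is ranked higher on 2+6+3+1+3+1 = 16 ballots, Granton on 15. Brixley wins 16–15.
Lomond vs Granton: Granton, 19–12.
Each city has at least one pairwise win (Jarrow beats Brixley; Brixley beats Granton; Lomond beats Jarrow; Granton beats Lomond) — no Condorcet loser.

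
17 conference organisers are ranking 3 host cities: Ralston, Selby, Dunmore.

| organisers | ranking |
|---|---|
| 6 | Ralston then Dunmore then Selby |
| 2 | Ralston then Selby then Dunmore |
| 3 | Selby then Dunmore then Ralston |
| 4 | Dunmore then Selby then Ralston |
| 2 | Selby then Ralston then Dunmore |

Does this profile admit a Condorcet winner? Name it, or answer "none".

none

Pairwise majorities:
Ralston vs Selby: 6+2 = 8 for Ralston, 9 for Selby — Selby by 9–8.
Ralston vs Dunmore: Ralston wins 10–7.
Selby–Dunmore: Dunmore 10–7.
Every city loses at least once (Ralston loses to Selby; Selby loses to Dunmore; Dunmore loses to Ralston). The majority relation contains the cycle Ralston > Dunmore > Selby > Ralston, so there is no Condorcet winner.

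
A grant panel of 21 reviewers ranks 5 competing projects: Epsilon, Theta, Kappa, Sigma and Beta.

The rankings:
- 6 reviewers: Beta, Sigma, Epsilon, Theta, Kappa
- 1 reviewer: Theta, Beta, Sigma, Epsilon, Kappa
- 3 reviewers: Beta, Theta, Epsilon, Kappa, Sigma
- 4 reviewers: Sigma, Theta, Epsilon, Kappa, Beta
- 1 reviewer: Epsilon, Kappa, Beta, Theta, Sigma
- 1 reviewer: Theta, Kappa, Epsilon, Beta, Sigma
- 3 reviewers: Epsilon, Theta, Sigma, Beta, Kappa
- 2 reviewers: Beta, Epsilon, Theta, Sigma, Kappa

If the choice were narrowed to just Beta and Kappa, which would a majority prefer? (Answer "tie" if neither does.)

Beta

Ballots ranking Beta above Kappa: 6 + 1 + 3 + 3 + 2 = 15.
Ballots ranking Kappa above Beta: 21 − 15 = 6.
Beta wins the head-to-head 15–6.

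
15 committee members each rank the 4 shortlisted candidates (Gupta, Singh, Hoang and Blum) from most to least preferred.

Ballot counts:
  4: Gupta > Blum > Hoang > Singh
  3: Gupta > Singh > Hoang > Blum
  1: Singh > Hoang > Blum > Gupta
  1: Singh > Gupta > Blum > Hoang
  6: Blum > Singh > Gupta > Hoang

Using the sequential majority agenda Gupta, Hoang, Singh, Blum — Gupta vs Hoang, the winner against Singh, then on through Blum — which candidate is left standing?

Blum

Round 1: Gupta vs Hoang — 14–1, Gupta advances.
Round 2: Gupta vs Singh — 7–8, Singh advances.
Round 3: Singh vs Blum — 5–10, Blum advances.
Blum survives the agenda.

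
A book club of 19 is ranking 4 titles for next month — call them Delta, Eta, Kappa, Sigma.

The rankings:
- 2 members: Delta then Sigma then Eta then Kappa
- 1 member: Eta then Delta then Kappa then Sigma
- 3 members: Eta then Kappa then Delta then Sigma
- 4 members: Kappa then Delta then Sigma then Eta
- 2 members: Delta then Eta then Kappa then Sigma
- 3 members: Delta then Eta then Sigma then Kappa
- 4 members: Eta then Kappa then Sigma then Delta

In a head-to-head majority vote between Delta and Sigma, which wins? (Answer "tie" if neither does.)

Ballots ranking Delta above Sigma: 2 + 1 + 3 + 4 + 2 + 3 = 15.
Ballots ranking Sigma above Delta: 19 − 15 = 4.
Delta wins the head-to-head 15–4.

Delta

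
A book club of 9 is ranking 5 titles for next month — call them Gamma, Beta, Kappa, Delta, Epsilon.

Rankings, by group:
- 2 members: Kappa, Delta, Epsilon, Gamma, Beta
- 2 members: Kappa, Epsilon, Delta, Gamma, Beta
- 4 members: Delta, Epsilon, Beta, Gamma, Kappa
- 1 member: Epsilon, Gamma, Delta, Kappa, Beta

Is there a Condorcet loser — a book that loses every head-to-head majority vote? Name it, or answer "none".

Head-to-head results (9 members):
Gamma vs Beta: Gamma preferred on 2+2+1 = 5 ballots; Gamma wins 5–4.
Gamma–Kappa: Gamma 5–4.
Gamma vs Delta: 1 to 8, Delta.
Gamma vs Epsilon: 0 to 9, Epsilon.
Beta vs Kappa: 4 for Beta, 5 for Kappa — Kappa by 5–4.
Beta vs Delta: 0 to 9, Delta.
Beta vs Epsilon: 0 to 9, Epsilon.
Kappa–Delta: Delta 5–4.
Kappa vs Epsilon: 2+2 = 4 for Kappa, 5 for Epsilon — Epsilon by 5–4.
Delta vs Epsilon: Delta, 6–3.
Beta loses to every other book — it is the Condorcet loser.

Beta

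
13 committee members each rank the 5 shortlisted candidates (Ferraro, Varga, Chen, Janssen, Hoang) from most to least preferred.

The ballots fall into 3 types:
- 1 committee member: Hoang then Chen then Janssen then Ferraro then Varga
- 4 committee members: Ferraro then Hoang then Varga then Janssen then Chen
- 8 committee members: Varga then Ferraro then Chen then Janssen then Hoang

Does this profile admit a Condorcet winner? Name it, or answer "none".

Head-to-head results (13 committee members):
Ferraro vs Varga: Varga, 8–5.
Ferraro vs Chen: Ferraro wins 12–1.
Ferraro vs Janssen: Ferraro preferred on 4+8 = 12 ballots; Ferraro wins 12–1.
Ferraro vs Hoang: 4+8 = 12 for Ferraro, 1 for Hoang — Ferraro by 12–1.
Varga vs Chen: Varga, 12–1.
Varga vs Janssen: Varga wins 12–1.
Varga vs Hoang: Varga, 8–5.
Chen vs Janssen: 9 to 4, Chen.
Chen vs Hoang: Chen preferred on 8 ballots; Chen wins 8–5.
Janssen vs Hoang: Janssen preferred on 8 ballots; Janssen wins 8–5.
Varga beats each of Ferraro, Chen, Janssen, Hoang — Varga is the Condorcet winner.

Varga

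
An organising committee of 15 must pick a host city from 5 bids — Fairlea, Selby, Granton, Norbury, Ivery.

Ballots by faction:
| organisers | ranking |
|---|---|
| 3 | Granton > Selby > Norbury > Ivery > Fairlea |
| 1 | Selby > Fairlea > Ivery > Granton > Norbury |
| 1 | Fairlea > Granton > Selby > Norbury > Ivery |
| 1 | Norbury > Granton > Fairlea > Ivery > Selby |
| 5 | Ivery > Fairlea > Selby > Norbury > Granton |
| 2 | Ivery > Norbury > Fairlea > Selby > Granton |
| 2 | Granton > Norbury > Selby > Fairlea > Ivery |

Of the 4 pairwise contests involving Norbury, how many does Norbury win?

2

Norbury against each rival (15 organisers):
Norbury vs Fairlea: 3+1+2+2 = 8 for Norbury, 7 for Fairlea — Norbury by 8–7.
Norbury–Selby: Selby 10–5.
Norbury vs Granton: Norbury, 8–7.
Norbury vs Ivery: Norbury preferred on 3+1+1+2 = 7 ballots; Ivery wins 8–7.
Norbury beats Fairlea, Granton; loses to Selby, Ivery — 2 pairwise wins.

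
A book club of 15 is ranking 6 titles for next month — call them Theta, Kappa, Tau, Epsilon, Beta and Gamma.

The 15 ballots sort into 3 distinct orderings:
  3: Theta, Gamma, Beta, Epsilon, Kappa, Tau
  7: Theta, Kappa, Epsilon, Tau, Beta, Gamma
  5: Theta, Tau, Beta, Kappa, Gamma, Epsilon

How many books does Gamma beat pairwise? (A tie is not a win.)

Gamma against each rival (15 members):
Gamma vs Theta: Gamma is ranked higher on 0 ballots, Theta on 15. Theta wins 15–0.
Gamma vs Kappa: Kappa, 12–3.
Gamma vs Tau: Gamma preferred on 3 ballots; Tau wins 12–3.
Gamma vs Epsilon: 8 to 7, Gamma.
Gamma vs Beta: 3 for Gamma, 12 for Beta — Beta by 12–3.
Gamma beats Epsilon; loses to Theta, Kappa, Tau, Beta — 1 pairwise win.

1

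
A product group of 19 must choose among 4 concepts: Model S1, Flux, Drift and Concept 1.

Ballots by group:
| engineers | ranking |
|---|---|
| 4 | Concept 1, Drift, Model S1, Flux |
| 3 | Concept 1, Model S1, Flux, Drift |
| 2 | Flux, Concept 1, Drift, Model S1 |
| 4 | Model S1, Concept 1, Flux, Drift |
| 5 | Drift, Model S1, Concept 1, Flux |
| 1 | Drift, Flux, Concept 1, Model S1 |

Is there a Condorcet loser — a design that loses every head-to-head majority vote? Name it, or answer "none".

Flux

Head-to-head results (19 engineers):
Model S1 vs Flux: Model S1, 16–3.
Model S1 vs Drift: Drift, 12–7.
Model S1 vs Concept 1: Concept 1, 10–9.
Flux vs Drift: 9 to 10, Drift.
Flux vs Concept 1: 2+1 = 3 for Flux, 16 for Concept 1 — Concept 1 by 16–3.
Drift vs Concept 1: 6 to 13, Concept 1.
Flux is beaten in every head-to-head and is the Condorcet loser.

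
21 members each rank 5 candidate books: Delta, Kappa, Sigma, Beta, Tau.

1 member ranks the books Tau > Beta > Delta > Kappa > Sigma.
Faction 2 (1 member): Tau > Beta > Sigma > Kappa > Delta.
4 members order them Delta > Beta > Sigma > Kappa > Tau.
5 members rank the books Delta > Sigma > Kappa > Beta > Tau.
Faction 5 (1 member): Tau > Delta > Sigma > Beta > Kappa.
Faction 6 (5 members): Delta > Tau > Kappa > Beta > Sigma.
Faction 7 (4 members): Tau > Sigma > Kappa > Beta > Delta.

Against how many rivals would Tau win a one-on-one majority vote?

3

Tau against each rival (21 members):
Tau vs Delta: Tau preferred on 1+1+1+4 = 7 ballots; Delta wins 14–7.
Tau vs Kappa: Tau wins 12–9.
Tau vs Sigma: Tau, 12–9.
Tau vs Beta: 12 to 9, Tau.
Tau beats Kappa, Sigma, Beta; loses to Delta — 3 pairwise wins.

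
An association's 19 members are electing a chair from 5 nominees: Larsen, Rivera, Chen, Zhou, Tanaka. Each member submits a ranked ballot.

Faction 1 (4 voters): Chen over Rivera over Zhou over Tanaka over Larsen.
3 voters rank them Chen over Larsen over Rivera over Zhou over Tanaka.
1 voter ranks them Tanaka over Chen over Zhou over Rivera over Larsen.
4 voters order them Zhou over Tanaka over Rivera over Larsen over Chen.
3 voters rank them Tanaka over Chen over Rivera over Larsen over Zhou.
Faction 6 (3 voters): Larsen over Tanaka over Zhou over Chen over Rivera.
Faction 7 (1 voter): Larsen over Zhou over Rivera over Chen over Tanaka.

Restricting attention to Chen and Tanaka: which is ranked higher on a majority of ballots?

Tanaka

Ballots ranking Chen above Tanaka: 4 + 3 + 1 = 8.
Ballots ranking Tanaka above Chen: 19 − 8 = 11.
Tanaka wins the head-to-head 11–8.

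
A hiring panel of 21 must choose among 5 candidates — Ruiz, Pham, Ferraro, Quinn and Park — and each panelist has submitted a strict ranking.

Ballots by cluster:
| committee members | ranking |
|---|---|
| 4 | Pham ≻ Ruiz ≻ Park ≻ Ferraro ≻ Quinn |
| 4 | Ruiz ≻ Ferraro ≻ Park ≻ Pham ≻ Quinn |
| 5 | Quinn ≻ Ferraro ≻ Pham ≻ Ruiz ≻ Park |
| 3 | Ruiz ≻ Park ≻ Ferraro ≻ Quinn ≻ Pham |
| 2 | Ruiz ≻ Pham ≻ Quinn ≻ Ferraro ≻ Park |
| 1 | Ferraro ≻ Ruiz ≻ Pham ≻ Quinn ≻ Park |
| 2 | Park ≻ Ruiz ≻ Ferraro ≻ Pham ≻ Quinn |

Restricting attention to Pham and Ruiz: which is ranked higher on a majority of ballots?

Ruiz

Ballots ranking Pham above Ruiz: 4 + 5 = 9.
Ballots ranking Ruiz above Pham: 21 − 9 = 12.
Ruiz wins the head-to-head 12–9.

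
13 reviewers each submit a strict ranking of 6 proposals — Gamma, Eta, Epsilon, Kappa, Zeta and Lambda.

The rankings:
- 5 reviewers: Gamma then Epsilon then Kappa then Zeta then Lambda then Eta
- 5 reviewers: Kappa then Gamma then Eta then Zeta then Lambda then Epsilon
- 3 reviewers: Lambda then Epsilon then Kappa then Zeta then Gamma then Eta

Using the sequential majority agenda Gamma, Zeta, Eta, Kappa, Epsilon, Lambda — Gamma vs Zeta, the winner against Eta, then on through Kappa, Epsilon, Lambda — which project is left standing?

Lambda

Round 1: Gamma vs Zeta — 10–3, Gamma advances.
Round 2: Gamma vs Eta — 13–0, Gamma advances.
Round 3: Gamma vs Kappa — 5–8, Kappa advances.
Round 4: Kappa vs Epsilon — 5–8, Epsilon advances.
Round 5: Epsilon vs Lambda — 5–8, Lambda advances.
Lambda survives the agenda.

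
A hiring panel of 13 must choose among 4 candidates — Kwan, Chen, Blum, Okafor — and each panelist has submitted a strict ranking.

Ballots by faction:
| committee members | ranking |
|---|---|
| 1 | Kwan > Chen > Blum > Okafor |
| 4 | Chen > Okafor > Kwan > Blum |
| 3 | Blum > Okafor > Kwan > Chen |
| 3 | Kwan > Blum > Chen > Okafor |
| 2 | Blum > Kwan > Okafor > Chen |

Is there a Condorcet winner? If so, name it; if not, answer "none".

Check each pair by majority over 13 ballots:
Kwan vs Chen: Kwan is ranked higher on 1+3+3+2 = 9 ballots, Chen on 4. Kwan wins 9–4.
Kwan vs Blum: Kwan preferred on 1+4+3 = 8 ballots; Kwan wins 8–5.
Kwan vs Okafor: Kwan is ranked higher on 1+3+2 = 6 ballots, Okafor on 7. Okafor wins 7–6.
Chen vs Blum: 5 to 8, Blum.
Chen vs Okafor: Chen preferred on 1+4+3 = 8 ballots; Chen wins 8–5.
Blum vs Okafor: Blum is ranked higher on 1+3+3+2 = 9 ballots, Okafor on 4. Blum wins 9–4.
No candidate is unbeaten: Kwan loses to Okafor; Chen loses to Kwan; Blum loses to Kwan; Okafor loses to Chen. In particular Kwan beats Chen beats Okafor beats Kwan is a majority cycle — no Condorcet winner exists.

none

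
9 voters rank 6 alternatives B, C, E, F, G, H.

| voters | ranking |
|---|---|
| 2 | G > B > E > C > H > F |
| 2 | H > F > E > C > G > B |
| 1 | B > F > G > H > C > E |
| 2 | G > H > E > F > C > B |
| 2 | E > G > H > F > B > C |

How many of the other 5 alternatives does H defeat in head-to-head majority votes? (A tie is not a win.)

4

H against each rival (9 voters):
H vs B: H wins 6–3.
H vs C: H preferred on 2+1+2+2 = 7 ballots; H wins 7–2.
H–E: H 5–4.
H vs F: H, 8–1.
H vs G: G wins 7–2.
H beats B, C, E, F; loses to G — 4 pairwise wins.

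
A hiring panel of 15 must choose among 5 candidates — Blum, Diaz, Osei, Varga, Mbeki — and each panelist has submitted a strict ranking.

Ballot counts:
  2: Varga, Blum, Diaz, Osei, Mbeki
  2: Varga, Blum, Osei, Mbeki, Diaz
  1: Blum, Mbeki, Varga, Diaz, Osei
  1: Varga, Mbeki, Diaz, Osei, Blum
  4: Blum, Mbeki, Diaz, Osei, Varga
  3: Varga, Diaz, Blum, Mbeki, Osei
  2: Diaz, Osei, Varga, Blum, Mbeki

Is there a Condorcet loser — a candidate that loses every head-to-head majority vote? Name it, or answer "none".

Osei

Pairwise majorities:
Blum vs Diaz: 9 to 6, Blum.
Blum–Osei: Blum 12–3.
Blum vs Varga: Varga, 10–5.
Blum vs Mbeki: Blum preferred on 2+2+1+4+3+2 = 14 ballots; Blum wins 14–1.
Diaz vs Osei: 2+1+1+4+3+2 = 13 for Diaz, 2 for Osei — Diaz by 13–2.
Diaz vs Varga: 4+2 = 6 for Diaz, 9 for Varga — Varga by 9–6.
Diaz vs Mbeki: 2+3+2 = 7 for Diaz, 8 for Mbeki — Mbeki by 8–7.
Osei vs Varga: 6 to 9, Varga.
Osei vs Mbeki: Mbeki wins 9–6.
Varga vs Mbeki: Varga wins 10–5.
Osei loses to every other candidate — it is the Condorcet loser.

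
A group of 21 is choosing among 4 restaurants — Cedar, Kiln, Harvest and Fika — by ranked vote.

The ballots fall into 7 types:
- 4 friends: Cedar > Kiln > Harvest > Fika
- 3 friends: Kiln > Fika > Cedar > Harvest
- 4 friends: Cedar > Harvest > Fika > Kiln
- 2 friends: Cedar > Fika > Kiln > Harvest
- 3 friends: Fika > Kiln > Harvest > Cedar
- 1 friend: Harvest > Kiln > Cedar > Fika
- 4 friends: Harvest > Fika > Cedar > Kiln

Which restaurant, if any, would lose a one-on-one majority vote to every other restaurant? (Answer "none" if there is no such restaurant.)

none

Pairwise majorities:
Cedar vs Kiln: Cedar, 14–7.
Cedar vs Harvest: 4+3+4+2 = 13 for Cedar, 8 for Harvest — Cedar by 13–8.
Cedar vs Fika: Cedar wins 11–10.
Kiln vs Harvest: 12 to 9, Kiln.
Kiln vs Fika: 4+3+1 = 8 for Kiln, 13 for Fika — Fika by 13–8.
Harvest vs Fika: 4+4+1+4 = 13 for Harvest, 8 for Fika — Harvest by 13–8.
Each restaurant has at least one pairwise win (Cedar beats Kiln; Kiln beats Harvest; Harvest beats Fika; Fika beats Kiln) — no Condorcet loser.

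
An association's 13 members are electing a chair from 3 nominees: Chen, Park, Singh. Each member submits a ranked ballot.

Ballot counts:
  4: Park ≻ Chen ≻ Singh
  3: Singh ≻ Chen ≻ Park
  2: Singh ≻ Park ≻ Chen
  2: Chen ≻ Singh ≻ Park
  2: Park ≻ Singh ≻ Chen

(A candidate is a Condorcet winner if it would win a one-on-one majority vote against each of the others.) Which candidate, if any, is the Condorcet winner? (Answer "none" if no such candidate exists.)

Check each pair by majority over 13 ballots:
Chen vs Park: Park wins 8–5.
Chen vs Singh: Singh, 7–6.
Park vs Singh: Singh, 7–6.
Only Singh has no losses; Singh is the Condorcet winner.

Singh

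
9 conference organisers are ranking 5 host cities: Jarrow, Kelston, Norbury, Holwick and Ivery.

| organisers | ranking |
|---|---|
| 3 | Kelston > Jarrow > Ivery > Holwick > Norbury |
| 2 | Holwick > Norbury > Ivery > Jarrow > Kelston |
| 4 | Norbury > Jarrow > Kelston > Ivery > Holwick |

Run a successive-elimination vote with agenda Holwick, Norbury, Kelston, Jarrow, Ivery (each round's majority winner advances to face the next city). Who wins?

Round 1: Holwick vs Norbury — 5–4, Holwick advances.
Round 2: Holwick vs Kelston — 2–7, Kelston advances.
Round 3: Kelston vs Jarrow — 3–6, Jarrow advances.
Round 4: Jarrow vs Ivery — 7–2, Jarrow advances.
Jarrow survives the agenda.

Jarrow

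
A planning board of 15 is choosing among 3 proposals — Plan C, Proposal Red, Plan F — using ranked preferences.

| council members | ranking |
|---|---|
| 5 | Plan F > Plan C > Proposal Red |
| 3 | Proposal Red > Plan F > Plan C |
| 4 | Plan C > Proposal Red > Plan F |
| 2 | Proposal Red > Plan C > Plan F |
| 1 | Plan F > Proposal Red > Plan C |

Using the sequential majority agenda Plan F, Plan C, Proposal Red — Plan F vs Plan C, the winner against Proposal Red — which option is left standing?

Round 1: Plan F vs Plan C — 9–6, Plan F advances.
Round 2: Plan F vs Proposal Red — 6–9, Proposal Red advances.
Proposal Red survives the agenda.

Proposal Red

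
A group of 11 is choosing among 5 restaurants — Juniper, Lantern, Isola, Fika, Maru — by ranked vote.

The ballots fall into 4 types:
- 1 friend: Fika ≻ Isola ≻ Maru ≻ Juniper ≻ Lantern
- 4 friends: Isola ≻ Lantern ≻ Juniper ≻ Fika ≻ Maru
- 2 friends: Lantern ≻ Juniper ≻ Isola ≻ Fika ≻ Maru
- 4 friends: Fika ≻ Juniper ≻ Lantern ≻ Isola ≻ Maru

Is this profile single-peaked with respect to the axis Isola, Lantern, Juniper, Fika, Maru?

Axis positions: Isola=1, Lantern=2, Juniper=3, Fika=4, Maru=5.
Type 1: ranking walks positions 4-1-5-3-2; Isola is ranked above Juniper even though Juniper lies between Isola and the peak Fika on the axis — preferences dip and rise again. Not single-peaked.
Type 2 (peak Isola at position 1): ranking walks positions 1-2-3-4-5, expanding outward from the peak — single-peaked.
Type 3 (peak Lantern at position 2): ranking walks positions 2-3-1-4-5, expanding outward from the peak — single-peaked.
Type 4 (peak Fika at position 4): ranking walks positions 4-3-2-1-5, expanding outward from the peak — single-peaked.
Type 1 violates single-peakedness, so the profile is not single-peaked on this axis.

no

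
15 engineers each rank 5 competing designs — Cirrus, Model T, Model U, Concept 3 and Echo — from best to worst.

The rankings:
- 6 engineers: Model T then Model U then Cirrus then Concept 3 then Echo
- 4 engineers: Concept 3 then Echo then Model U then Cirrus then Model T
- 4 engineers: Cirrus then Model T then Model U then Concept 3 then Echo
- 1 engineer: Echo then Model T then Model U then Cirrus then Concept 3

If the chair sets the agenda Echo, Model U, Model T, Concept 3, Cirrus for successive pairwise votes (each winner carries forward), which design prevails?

Cirrus

Round 1: Echo vs Model U — 5–10, Model U advances.
Round 2: Model U vs Model T — 4–11, Model T advances.
Round 3: Model T vs Concept 3 — 11–4, Model T advances.
Round 4: Model T vs Cirrus — 7–8, Cirrus advances.
Cirrus survives the agenda.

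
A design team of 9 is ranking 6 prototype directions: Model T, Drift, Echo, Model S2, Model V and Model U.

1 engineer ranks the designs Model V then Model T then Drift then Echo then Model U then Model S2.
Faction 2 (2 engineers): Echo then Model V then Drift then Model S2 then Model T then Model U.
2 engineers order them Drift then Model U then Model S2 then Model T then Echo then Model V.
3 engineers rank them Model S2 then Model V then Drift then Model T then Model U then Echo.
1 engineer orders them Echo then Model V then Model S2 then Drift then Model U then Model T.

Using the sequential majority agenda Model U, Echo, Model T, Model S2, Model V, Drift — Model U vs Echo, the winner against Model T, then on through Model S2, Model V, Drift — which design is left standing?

Round 1: Model U vs Echo — 5–4, Model U advances.
Round 2: Model U vs Model T — 3–6, Model T advances.
Round 3: Model T vs Model S2 — 1–8, Model S2 advances.
Round 4: Model S2 vs Model V — 5–4, Model S2 advances.
Round 5: Model S2 vs Drift — 4–5, Drift advances.
The agenda winner is Drift.

Drift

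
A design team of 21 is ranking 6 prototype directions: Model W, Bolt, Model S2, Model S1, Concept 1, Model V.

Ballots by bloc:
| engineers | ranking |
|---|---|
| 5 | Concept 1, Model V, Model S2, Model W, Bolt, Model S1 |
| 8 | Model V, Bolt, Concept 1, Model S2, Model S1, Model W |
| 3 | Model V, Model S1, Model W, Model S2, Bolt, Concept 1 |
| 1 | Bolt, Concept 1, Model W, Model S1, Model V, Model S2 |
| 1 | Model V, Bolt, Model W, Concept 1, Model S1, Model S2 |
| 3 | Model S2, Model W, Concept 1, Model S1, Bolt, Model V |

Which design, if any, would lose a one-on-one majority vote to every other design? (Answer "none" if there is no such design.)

none

Head-to-head results (21 engineers):
Model W vs Bolt: Model W preferred on 5+3+3 = 11 ballots; Model W wins 11–10.
Model W–Model S2: Model S2 16–5.
Model W–Model S1: Model S1 11–10.
Model W vs Concept 1: 7 to 14, Concept 1.
Model W vs Model V: Model V wins 17–4.
Bolt vs Model S2: Bolt is ranked higher on 8+1+1 = 10 ballots, Model S2 on 11. Model S2 wins 11–10.
Bolt–Model S1: Bolt 15–6.
Bolt vs Concept 1: 13 to 8, Bolt.
Bolt vs Model V: Bolt is ranked higher on 1+3 = 4 ballots, Model V on 17. Model V wins 17–4.
Model S2 vs Model S1: Model S2, 16–5.
Model S2–Concept 1: Concept 1 15–6.
Model S2 vs Model V: Model S2 preferred on 3 ballots; Model V wins 18–3.
Model S1–Concept 1: Concept 1 18–3.
Model S1 vs Model V: Model S1 is ranked higher on 1+3 = 4 ballots, Model V on 17. Model V wins 17–4.
Concept 1–Model V: Model V 12–9.
Every design wins at least one matchup (Model W beats Bolt; Bolt beats Model S1; Model S2 beats Model W; Model S1 beats Model W; Concept 1 beats Model W; Model V beats Model W), so there is no Condorcet loser.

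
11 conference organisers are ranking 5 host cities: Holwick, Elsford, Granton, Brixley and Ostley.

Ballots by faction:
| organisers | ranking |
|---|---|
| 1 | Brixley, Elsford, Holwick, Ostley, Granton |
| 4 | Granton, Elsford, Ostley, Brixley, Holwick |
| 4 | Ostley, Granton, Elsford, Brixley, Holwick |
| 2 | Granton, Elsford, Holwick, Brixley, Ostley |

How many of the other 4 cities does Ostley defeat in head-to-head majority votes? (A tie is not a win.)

Ostley against each rival (11 organisers):
Ostley vs Holwick: Ostley preferred on 4+4 = 8 ballots; Ostley wins 8–3.
Ostley–Elsford: Elsford 7–4.
Ostley–Granton: Granton 6–5.
Ostley vs Brixley: Ostley wins 8–3.
Ostley beats Holwick, Brixley; loses to Elsford, Granton — 2 pairwise wins.

2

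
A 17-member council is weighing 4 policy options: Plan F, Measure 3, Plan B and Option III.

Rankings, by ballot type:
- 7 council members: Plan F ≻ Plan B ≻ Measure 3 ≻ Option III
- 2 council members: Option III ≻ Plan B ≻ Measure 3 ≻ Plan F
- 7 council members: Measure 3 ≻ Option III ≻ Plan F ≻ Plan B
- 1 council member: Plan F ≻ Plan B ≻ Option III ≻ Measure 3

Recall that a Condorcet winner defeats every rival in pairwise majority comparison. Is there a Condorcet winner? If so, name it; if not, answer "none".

none

Head-to-head results (17 council members):
Plan F vs Measure 3: Measure 3 wins 9–8.
Plan F vs Plan B: Plan F is ranked higher on 7+7+1 = 15 ballots, Plan B on 2. Plan F wins 15–2.
Plan F vs Option III: 7+1 = 8 for Plan F, 9 for Option III — Option III by 9–8.
Measure 3–Plan B: Plan B 10–7.
Measure 3–Option III: Measure 3 14–3.
Plan B vs Option III: 8 to 9, Option III.
Each option drops at least one matchup (Plan F loses to Measure 3; Measure 3 loses to Plan B; Plan B loses to Plan F; Option III loses to Measure 3); the cycle Plan F > Plan B > Measure 3 > Plan F rules out a Condorcet winner.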